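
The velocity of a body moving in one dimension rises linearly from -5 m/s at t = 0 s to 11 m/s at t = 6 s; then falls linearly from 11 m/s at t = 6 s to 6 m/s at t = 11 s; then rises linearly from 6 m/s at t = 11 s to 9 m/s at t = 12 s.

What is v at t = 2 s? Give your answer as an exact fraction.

On 0–6 s the graph is linear from -5 to 11 m/s: v(2) = -5 + (11 − -5)·(2 − 0)/(6 − 0) = 1/3 m/s.

1/3 m/s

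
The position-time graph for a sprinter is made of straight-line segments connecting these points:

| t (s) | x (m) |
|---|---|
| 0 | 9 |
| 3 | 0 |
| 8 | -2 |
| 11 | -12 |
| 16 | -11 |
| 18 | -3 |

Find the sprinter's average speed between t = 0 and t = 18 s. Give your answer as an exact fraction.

5/3 m/s

Average speed = (total path length)/(elapsed time); on a piecewise-linear x-t graph the path length is Σ|Δx|.
0–3 s: |Δx| = |0 − 9| = 9 m
3–8 s: |Δx| = |-2 − 0| = 2 m
8–11 s: |Δx| = |-12 − -2| = 10 m
11–16 s: |Δx| = |-11 − -12| = 1 m
16–18 s: |Δx| = |-3 − -11| = 8 m
Total path = 30 m; average speed = 30/18 = 5/3 m/s.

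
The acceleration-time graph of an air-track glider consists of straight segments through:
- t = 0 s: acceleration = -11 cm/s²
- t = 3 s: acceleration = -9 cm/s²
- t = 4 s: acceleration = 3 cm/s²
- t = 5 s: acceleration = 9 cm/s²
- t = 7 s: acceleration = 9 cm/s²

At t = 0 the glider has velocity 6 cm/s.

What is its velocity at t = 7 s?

-3 cm/s

Δv equals the area under the a-t graph; then v = v₀ + Δv.
0–3 s: ½(-11 + -9)(3) = -30 cm/s
3–4 s: ½(-9 + 3)(1) = -3 cm/s
4–5 s: ½(3 + 9)(1) = 6 cm/s
5–7 s: 9 × 2 = 18 cm/s
Δv = -9 cm/s, so v(7) = 6 + (-9) = -3 cm/s.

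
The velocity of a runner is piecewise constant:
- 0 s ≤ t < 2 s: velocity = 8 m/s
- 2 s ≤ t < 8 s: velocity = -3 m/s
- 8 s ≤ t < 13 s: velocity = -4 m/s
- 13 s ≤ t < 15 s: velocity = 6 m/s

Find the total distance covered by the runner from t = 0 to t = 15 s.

Total distance travelled is ∫|v| dt — sum the magnitudes of each area piece.
0–2 s: |8| × 2 = 16 m
2–8 s: |-3| × 6 = 18 m
8–13 s: |-4| × 5 = 20 m
13–15 s: |6| × 2 = 12 m
Total distance = 66 m

66 m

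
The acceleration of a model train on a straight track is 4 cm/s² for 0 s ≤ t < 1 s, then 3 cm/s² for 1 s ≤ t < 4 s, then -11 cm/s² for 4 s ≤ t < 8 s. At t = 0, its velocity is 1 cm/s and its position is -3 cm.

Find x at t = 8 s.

-3.5 cm

On each constant-a segment, Δv = aΔt and Δx = v₀Δt + ½aΔt²; chain segment to segment.
0–1 s: v starts 1 cm/s; Δx = 1·1 + ½·4·1² = 3 cm; v ends 5 cm/s.
1–4 s: v starts 5 cm/s; Δx = 5·3 + ½·3·3² = 28.5 cm; v ends 14 cm/s.
4–8 s: v starts 14 cm/s; Δx = 14·4 + ½·-11·4² = -32 cm; v ends -30 cm/s.
x(8) = -3 + Σ Δx = -3.5 cm.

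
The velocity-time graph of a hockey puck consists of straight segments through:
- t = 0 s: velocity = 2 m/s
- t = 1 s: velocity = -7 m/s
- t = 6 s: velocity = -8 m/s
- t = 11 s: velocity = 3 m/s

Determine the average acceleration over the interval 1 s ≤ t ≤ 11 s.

Average acceleration = Δv/Δt = (3 − -7)/(11 − 1) = 1 m/s².

1 m/s²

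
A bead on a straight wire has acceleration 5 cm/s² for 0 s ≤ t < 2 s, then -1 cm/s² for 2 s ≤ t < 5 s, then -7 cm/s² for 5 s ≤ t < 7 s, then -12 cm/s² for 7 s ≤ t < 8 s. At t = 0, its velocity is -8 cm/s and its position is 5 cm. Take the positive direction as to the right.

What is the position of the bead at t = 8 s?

-36.5 cm

On each constant-a segment, Δv = aΔt and Δx = v₀Δt + ½aΔt²; chain segment to segment.
0–2 s: v starts -8 cm/s; Δx = -8·2 + ½·5·2² = -6 cm; v ends 2 cm/s.
2–5 s: v starts 2 cm/s; Δx = 2·3 + ½·-1·3² = 1.5 cm; v ends -1 cm/s.
5–7 s: v starts -1 cm/s; Δx = -1·2 + ½·-7·2² = -16 cm; v ends -15 cm/s.
7–8 s: v starts -15 cm/s; Δx = -15·1 + ½·-12·1² = -21 cm; v ends -27 cm/s.
x(8) = 5 + Σ Δx = -36.5 cm.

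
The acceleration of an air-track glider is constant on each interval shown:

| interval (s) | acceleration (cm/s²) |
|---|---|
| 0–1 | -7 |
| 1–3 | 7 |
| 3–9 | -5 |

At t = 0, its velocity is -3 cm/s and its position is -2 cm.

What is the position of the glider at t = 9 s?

-80.5 cm

On each constant-a segment, Δv = aΔt and Δx = v₀Δt + ½aΔt²; chain segment to segment.
0–1 s: v starts -3 cm/s; Δx = -3·1 + ½·-7·1² = -6.5 cm; v ends -10 cm/s.
1–3 s: v starts -10 cm/s; Δx = -10·2 + ½·7·2² = -6 cm; v ends 4 cm/s.
3–9 s: v starts 4 cm/s; Δx = 4·6 + ½·-5·6² = -66 cm; v ends -26 cm/s.
x(9) = -2 + Σ Δx = -80.5 cm.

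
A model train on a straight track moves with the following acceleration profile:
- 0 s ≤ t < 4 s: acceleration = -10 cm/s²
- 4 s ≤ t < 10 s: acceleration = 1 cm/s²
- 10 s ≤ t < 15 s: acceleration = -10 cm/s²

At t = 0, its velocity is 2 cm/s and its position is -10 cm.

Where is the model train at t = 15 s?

-577 cm

On each constant-a segment, Δv = aΔt and Δx = v₀Δt + ½aΔt²; chain segment to segment.
0–4 s: v starts 2 cm/s; Δx = 2·4 + ½·-10·4² = -72 cm; v ends -38 cm/s.
4–10 s: v starts -38 cm/s; Δx = -38·6 + ½·1·6² = -210 cm; v ends -32 cm/s.
10–15 s: v starts -32 cm/s; Δx = -32·5 + ½·-10·5² = -285 cm; v ends -82 cm/s.
x(15) = -10 + Σ Δx = -577 cm.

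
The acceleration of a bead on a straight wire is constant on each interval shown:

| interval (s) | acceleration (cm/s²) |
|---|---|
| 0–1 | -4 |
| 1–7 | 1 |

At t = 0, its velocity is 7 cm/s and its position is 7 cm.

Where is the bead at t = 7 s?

On each constant-a segment, Δv = aΔt and Δx = v₀Δt + ½aΔt²; chain segment to segment.
0–1 s: v starts 7 cm/s; Δx = 7·1 + ½·-4·1² = 5 cm; v ends 3 cm/s.
1–7 s: v starts 3 cm/s; Δx = 3·6 + ½·1·6² = 36 cm; v ends 9 cm/s.
x(7) = 7 + Σ Δx = 48 cm.

48 cm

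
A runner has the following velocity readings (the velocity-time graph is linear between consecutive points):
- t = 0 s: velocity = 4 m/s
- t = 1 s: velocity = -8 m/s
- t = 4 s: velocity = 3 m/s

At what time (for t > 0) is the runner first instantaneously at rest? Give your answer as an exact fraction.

v changes sign on 0–1 s (from 4 to -8); the graph is linear there, so v = 0 at t = 0 + (-4)·(1 − 0)/(-8 − 4) = 1/3 s.

t = 1/3 s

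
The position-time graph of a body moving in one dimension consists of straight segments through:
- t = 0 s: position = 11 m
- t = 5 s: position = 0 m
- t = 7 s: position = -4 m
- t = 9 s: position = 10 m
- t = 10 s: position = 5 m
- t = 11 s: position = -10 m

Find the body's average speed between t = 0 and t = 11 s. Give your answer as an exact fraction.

Average speed = (total path length)/(elapsed time); on a piecewise-linear x-t graph the path length is Σ|Δx|.
0–5 s: |Δx| = |0 − 11| = 11 m
5–7 s: |Δx| = |-4 − 0| = 4 m
7–9 s: |Δx| = |10 − -4| = 14 m
9–10 s: |Δx| = |5 − 10| = 5 m
10–11 s: |Δx| = |-10 − 5| = 15 m
Total path = 49 m; average speed = 49/11 = 49/11 m/s.

49/11 m/s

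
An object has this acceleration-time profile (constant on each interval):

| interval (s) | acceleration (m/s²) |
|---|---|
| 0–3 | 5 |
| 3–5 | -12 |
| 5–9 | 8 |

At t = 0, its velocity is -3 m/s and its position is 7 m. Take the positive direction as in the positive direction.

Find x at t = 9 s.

36.5 m

On each constant-a segment, Δv = aΔt and Δx = v₀Δt + ½aΔt²; chain segment to segment.
0–3 s: v starts -3 m/s; Δx = -3·3 + ½·5·3² = 13.5 m; v ends 12 m/s.
3–5 s: v starts 12 m/s; Δx = 12·2 + ½·-12·2² = 0 m; v ends -12 m/s.
5–9 s: v starts -12 m/s; Δx = -12·4 + ½·8·4² = 16 m; v ends 20 m/s.
x(9) = 7 + Σ Δx = 36.5 m.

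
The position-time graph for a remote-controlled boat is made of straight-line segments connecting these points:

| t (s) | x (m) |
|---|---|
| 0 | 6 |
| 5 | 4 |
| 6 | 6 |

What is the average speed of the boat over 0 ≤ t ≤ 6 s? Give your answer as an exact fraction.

Average speed = (total path length)/(elapsed time); on a piecewise-linear x-t graph the path length is Σ|Δx|.
0–5 s: |Δx| = |4 − 6| = 2 m
5–6 s: |Δx| = |6 − 4| = 2 m
Total path = 4 m; average speed = 4/6 = 2/3 m/s.

2/3 m/s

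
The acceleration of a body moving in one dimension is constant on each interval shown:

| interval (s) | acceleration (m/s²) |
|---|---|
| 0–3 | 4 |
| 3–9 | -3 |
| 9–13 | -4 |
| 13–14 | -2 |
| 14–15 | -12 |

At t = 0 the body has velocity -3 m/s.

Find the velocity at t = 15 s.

Δv equals the area under the a-t graph; then v = v₀ + Δv.
0–3 s: 4 × 3 = 12 m/s
3–9 s: -3 × 6 = -18 m/s
9–13 s: -4 × 4 = -16 m/s
13–14 s: -2 × 1 = -2 m/s
14–15 s: -12 × 1 = -12 m/s
Δv = -36 m/s, so v(15) = -3 + (-36) = -39 m/s.

-39 m/s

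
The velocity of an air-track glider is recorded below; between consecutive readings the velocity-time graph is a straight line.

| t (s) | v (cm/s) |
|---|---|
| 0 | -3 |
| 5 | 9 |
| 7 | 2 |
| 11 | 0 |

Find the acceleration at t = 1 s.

2.4 cm/s²

Acceleration is the slope of the v-t graph on 0–5 s: (9 − -3)/(5 − 0) = 2.4 cm/s².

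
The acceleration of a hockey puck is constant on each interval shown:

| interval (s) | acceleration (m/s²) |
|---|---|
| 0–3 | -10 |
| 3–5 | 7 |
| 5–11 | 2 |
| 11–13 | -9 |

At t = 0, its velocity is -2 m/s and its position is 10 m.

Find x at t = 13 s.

On each constant-a segment, Δv = aΔt and Δx = v₀Δt + ½aΔt²; chain segment to segment.
0–3 s: v starts -2 m/s; Δx = -2·3 + ½·-10·3² = -51 m; v ends -32 m/s.
3–5 s: v starts -32 m/s; Δx = -32·2 + ½·7·2² = -50 m; v ends -18 m/s.
5–11 s: v starts -18 m/s; Δx = -18·6 + ½·2·6² = -72 m; v ends -6 m/s.
11–13 s: v starts -6 m/s; Δx = -6·2 + ½·-9·2² = -30 m; v ends -24 m/s.
x(13) = 10 + Σ Δx = -193 m.

-193 m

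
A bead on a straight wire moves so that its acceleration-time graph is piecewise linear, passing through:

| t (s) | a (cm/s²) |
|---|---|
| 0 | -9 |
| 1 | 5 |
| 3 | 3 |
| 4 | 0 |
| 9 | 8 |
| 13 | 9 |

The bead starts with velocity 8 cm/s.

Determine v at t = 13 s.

Δv equals the area under the a-t graph; then v = v₀ + Δv.
0–1 s: ½(-9 + 5)(1) = -2 cm/s
1–3 s: ½(5 + 3)(2) = 8 cm/s
3–4 s: ½(3 + 0)(1) = 1.5 cm/s
4–9 s: ½(0 + 8)(5) = 20 cm/s
9–13 s: ½(8 + 9)(4) = 34 cm/s
Δv = 61.5 cm/s, so v(13) = 8 + (61.5) = 69.5 cm/s.

69.5 cm/s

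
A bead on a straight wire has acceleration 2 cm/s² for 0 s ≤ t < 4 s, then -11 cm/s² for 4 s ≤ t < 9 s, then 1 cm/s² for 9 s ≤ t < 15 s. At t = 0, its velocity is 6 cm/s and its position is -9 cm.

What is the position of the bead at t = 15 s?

On each constant-a segment, Δv = aΔt and Δx = v₀Δt + ½aΔt²; chain segment to segment.
0–4 s: v starts 6 cm/s; Δx = 6·4 + ½·2·4² = 40 cm; v ends 14 cm/s.
4–9 s: v starts 14 cm/s; Δx = 14·5 + ½·-11·5² = -67.5 cm; v ends -41 cm/s.
9–15 s: v starts -41 cm/s; Δx = -41·6 + ½·1·6² = -228 cm; v ends -35 cm/s.
x(15) = -9 + Σ Δx = -264.5 cm.

-264.5 cm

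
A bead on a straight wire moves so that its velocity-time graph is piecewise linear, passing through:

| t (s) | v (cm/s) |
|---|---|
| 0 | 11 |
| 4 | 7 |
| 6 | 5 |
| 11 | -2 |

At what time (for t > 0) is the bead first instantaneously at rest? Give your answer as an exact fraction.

v changes sign on 6–11 s (from 5 to -2); the graph is linear there, so v = 0 at t = 6 + (-5)·(11 − 6)/(-2 − 5) = 67/7 s.

t = 67/7 s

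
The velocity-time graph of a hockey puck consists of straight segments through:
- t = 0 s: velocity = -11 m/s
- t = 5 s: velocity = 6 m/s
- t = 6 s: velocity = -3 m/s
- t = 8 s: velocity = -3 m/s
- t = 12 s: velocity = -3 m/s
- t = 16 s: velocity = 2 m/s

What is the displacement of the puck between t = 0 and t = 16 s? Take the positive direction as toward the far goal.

Displacement is the signed area under the v-t curve.
0–5 s: ½(-11 + 6)(5) = -12.5 m
5–6 s: ½(6 + -3)(1) = 1.5 m
6–8 s: -3 × 2 = -6 m
8–12 s: -3 × 4 = -12 m
12–16 s: ½(-3 + 2)(4) = -2 m
Net displacement = -31 m

-31 m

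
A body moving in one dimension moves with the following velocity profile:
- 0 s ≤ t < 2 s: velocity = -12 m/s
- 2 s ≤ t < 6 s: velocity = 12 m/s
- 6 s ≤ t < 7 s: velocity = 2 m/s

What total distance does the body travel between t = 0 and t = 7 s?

74 m

Total distance travelled is ∫|v| dt — sum the magnitudes of each area piece.
0–2 s: |-12| × 2 = 24 m
2–6 s: |12| × 4 = 48 m
6–7 s: |2| × 1 = 2 m
Total distance = 74 m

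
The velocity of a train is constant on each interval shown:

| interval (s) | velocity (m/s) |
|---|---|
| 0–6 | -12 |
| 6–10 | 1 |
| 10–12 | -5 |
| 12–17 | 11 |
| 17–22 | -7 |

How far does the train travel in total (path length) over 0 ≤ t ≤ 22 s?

176 m

Distance (not displacement) is the total path length: add the absolute areas under v-t.
0–6 s: |-12| × 6 = 72 m
6–10 s: |1| × 4 = 4 m
10–12 s: |-5| × 2 = 10 m
12–17 s: |11| × 5 = 55 m
17–22 s: |-7| × 5 = 35 m
Total distance = 176 m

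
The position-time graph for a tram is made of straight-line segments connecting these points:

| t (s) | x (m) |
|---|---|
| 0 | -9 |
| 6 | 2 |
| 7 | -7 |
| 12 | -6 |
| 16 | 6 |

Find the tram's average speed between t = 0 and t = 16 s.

Average speed = (total path length)/(elapsed time); on a piecewise-linear x-t graph the path length is Σ|Δx|.
0–6 s: |Δx| = |2 − -9| = 11 m
6–7 s: |Δx| = |-7 − 2| = 9 m
7–12 s: |Δx| = |-6 − -7| = 1 m
12–16 s: |Δx| = |6 − -6| = 12 m
Total path = 33 m; average speed = 33/16 = 2.0625 m/s.

2.0625 m/s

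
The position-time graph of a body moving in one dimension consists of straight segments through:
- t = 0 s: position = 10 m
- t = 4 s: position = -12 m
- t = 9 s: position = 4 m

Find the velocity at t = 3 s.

Velocity is the slope of the x-t graph on 0–4 s: (-12 − 10)/(4 − 0) = -5.5 m/s.

-5.5 m/s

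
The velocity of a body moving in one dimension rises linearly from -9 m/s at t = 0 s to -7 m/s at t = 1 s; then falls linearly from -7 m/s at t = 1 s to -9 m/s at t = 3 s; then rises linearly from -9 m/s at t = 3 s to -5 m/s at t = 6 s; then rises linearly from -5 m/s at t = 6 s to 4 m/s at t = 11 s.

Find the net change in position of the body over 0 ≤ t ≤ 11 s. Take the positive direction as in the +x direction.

-47.5 m

Displacement is the signed area under the v-t curve.
0–1 s: ½(-9 + -7)(1) = -8 m
1–3 s: ½(-7 + -9)(2) = -16 m
3–6 s: ½(-9 + -5)(3) = -21 m
6–11 s: ½(-5 + 4)(5) = -2.5 m
Net displacement = -47.5 m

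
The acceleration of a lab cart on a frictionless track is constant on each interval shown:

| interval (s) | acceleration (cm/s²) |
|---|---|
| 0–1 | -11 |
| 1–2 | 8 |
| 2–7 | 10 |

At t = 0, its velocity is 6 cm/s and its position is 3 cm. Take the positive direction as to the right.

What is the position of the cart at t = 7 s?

142.5 cm

On each constant-a segment, Δv = aΔt and Δx = v₀Δt + ½aΔt²; chain segment to segment.
0–1 s: v starts 6 cm/s; Δx = 6·1 + ½·-11·1² = 0.5 cm; v ends -5 cm/s.
1–2 s: v starts -5 cm/s; Δx = -5·1 + ½·8·1² = -1 cm; v ends 3 cm/s.
2–7 s: v starts 3 cm/s; Δx = 3·5 + ½·10·5² = 140 cm; v ends 53 cm/s.
x(7) = 3 + Σ Δx = 142.5 cm.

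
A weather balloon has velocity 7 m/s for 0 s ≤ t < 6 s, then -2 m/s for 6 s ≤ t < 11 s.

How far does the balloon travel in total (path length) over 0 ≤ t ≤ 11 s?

Total distance travelled is ∫|v| dt — sum the magnitudes of each area piece.
0–6 s: |7| × 6 = 42 m
6–11 s: |-2| × 5 = 10 m
Total distance = 52 m

52 m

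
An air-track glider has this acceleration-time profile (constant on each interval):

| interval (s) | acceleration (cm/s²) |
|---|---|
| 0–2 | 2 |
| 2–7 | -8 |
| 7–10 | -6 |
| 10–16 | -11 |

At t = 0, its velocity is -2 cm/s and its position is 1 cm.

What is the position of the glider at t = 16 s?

-764 cm

On each constant-a segment, Δv = aΔt and Δx = v₀Δt + ½aΔt²; chain segment to segment.
0–2 s: v starts -2 cm/s; Δx = -2·2 + ½·2·2² = 0 cm; v ends 2 cm/s.
2–7 s: v starts 2 cm/s; Δx = 2·5 + ½·-8·5² = -90 cm; v ends -38 cm/s.
7–10 s: v starts -38 cm/s; Δx = -38·3 + ½·-6·3² = -141 cm; v ends -56 cm/s.
10–16 s: v starts -56 cm/s; Δx = -56·6 + ½·-11·6² = -534 cm; v ends -122 cm/s.
x(16) = 1 + Σ Δx = -764 cm.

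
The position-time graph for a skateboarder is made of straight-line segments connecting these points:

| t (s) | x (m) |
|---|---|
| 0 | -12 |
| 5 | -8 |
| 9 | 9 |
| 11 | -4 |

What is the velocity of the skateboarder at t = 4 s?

0.8 m/s

Velocity is the slope of the x-t graph on 0–5 s: (-8 − -12)/(5 − 0) = 0.8 m/s.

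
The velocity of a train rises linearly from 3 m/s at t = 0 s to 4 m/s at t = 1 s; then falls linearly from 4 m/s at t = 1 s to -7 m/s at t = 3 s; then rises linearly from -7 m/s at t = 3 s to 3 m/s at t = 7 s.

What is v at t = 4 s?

On 3–7 s the graph is linear from -7 to 3 m/s: v(4) = -7 + (3 − -7)·(4 − 3)/(7 − 3) = -4.5 m/s.

-4.5 m/s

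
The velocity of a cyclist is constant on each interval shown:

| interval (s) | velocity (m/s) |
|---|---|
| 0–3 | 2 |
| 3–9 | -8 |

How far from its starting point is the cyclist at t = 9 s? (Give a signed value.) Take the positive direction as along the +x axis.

-42 m

Net displacement equals the area under the velocity-time graph (areas below the axis count negative).
0–3 s: 2 × 3 = 6 m
3–9 s: -8 × 6 = -48 m
Net displacement = -42 m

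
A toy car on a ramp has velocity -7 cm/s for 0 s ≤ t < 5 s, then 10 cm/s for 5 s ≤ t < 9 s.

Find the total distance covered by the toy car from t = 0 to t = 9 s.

Distance (not displacement) is the total path length: add the absolute areas under v-t.
0–5 s: |-7| × 5 = 35 cm
5–9 s: |10| × 4 = 40 cm
Total distance = 75 cm

75 cm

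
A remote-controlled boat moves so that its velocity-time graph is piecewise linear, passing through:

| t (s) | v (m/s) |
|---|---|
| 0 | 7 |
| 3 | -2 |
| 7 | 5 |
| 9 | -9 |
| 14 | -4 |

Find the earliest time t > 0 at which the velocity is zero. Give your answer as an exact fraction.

v changes sign on 0–3 s (from 7 to -2); the graph is linear there, so v = 0 at t = 0 + (-7)·(3 − 0)/(-2 − 7) = 7/3 s.

t = 7/3 s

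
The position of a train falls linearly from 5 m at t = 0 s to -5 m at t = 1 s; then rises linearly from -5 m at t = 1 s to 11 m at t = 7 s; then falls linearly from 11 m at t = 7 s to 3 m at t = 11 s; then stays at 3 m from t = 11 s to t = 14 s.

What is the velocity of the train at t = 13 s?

Velocity is the slope of the x-t graph on 11–14 s: (3 − 3)/(14 − 11) = 0 m/s.

0 m/s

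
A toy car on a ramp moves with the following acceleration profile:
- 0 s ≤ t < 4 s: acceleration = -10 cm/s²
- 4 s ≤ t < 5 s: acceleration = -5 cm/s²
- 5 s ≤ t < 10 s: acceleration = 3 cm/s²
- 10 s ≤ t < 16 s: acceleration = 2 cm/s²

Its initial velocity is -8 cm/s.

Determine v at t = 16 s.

-26 cm/s

Δv equals the area under the a-t graph; then v = v₀ + Δv.
0–4 s: -10 × 4 = -40 cm/s
4–5 s: -5 × 1 = -5 cm/s
5–10 s: 3 × 5 = 15 cm/s
10–16 s: 2 × 6 = 12 cm/s
Δv = -18 cm/s, so v(16) = -8 + (-18) = -26 cm/s.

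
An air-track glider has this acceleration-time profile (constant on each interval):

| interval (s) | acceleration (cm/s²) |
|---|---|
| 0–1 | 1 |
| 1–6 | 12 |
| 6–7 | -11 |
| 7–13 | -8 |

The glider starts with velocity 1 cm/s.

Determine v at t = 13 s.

3 cm/s

Δv equals the area under the a-t graph; then v = v₀ + Δv.
0–1 s: 1 × 1 = 1 cm/s
1–6 s: 12 × 5 = 60 cm/s
6–7 s: -11 × 1 = -11 cm/s
7–13 s: -8 × 6 = -48 cm/s
Δv = 2 cm/s, so v(13) = 1 + (2) = 3 cm/s.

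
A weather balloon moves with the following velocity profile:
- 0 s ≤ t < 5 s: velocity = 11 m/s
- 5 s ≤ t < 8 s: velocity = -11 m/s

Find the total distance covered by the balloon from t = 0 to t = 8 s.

Total distance travelled is ∫|v| dt — sum the magnitudes of each area piece.
0–5 s: |11| × 5 = 55 m
5–8 s: |-11| × 3 = 33 m
Total distance = 88 m

88 m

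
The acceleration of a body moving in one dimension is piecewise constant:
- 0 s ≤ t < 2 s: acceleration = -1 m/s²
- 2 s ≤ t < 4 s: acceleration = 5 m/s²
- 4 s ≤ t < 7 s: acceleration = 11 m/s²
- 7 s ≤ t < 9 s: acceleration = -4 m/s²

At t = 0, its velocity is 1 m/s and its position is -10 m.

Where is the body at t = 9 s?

On each constant-a segment, Δv = aΔt and Δx = v₀Δt + ½aΔt²; chain segment to segment.
0–2 s: v starts 1 m/s; Δx = 1·2 + ½·-1·2² = 0 m; v ends -1 m/s.
2–4 s: v starts -1 m/s; Δx = -1·2 + ½·5·2² = 8 m; v ends 9 m/s.
4–7 s: v starts 9 m/s; Δx = 9·3 + ½·11·3² = 76.5 m; v ends 42 m/s.
7–9 s: v starts 42 m/s; Δx = 42·2 + ½·-4·2² = 76 m; v ends 34 m/s.
x(9) = -10 + Σ Δx = 150.5 m.

150.5 m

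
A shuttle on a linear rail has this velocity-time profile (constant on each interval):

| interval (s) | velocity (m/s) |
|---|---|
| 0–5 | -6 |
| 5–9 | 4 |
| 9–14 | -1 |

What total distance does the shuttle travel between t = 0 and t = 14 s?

51 m

Distance (not displacement) is the total path length: add the absolute areas under v-t.
0–5 s: |-6| × 5 = 30 m
5–9 s: |4| × 4 = 16 m
9–14 s: |-1| × 5 = 5 m
Total distance = 51 m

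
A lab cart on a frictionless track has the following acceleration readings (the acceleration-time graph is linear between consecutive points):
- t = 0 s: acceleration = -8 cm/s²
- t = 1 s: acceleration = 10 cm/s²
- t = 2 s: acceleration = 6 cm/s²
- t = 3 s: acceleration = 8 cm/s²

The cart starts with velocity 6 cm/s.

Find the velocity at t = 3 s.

22 cm/s

Δv equals the area under the a-t graph; then v = v₀ + Δv.
0–1 s: ½(-8 + 10)(1) = 1 cm/s
1–2 s: ½(10 + 6)(1) = 8 cm/s
2–3 s: ½(6 + 8)(1) = 7 cm/s
Δv = 16 cm/s, so v(3) = 6 + (16) = 22 cm/s.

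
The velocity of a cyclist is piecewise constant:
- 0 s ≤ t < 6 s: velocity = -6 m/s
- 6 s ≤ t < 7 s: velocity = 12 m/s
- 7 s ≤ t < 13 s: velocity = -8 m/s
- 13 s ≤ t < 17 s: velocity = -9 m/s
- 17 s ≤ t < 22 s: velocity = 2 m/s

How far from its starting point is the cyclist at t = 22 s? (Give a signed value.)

Net displacement equals the area under the velocity-time graph (areas below the axis count negative).
0–6 s: -6 × 6 = -36 m
6–7 s: 12 × 1 = 12 m
7–13 s: -8 × 6 = -48 m
13–17 s: -9 × 4 = -36 m
17–22 s: 2 × 5 = 10 m
Net displacement = -98 m

-98 m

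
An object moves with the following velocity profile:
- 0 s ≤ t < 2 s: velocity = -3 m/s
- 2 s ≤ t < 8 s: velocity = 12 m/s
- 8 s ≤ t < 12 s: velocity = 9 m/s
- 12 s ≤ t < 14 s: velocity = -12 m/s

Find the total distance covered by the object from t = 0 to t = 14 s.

Total distance travelled is ∫|v| dt — sum the magnitudes of each area piece.
0–2 s: |-3| × 2 = 6 m
2–8 s: |12| × 6 = 72 m
8–12 s: |9| × 4 = 36 m
12–14 s: |-12| × 2 = 24 m
Total distance = 138 m

138 m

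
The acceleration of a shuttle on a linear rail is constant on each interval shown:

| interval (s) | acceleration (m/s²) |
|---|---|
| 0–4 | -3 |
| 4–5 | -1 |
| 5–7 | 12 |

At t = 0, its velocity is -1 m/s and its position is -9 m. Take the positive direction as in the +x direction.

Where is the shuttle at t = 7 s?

-54.5 m

On each constant-a segment, Δv = aΔt and Δx = v₀Δt + ½aΔt²; chain segment to segment.
0–4 s: v starts -1 m/s; Δx = -1·4 + ½·-3·4² = -28 m; v ends -13 m/s.
4–5 s: v starts -13 m/s; Δx = -13·1 + ½·-1·1² = -13.5 m; v ends -14 m/s.
5–7 s: v starts -14 m/s; Δx = -14·2 + ½·12·2² = -4 m; v ends 10 m/s.
x(7) = -9 + Σ Δx = -54.5 m.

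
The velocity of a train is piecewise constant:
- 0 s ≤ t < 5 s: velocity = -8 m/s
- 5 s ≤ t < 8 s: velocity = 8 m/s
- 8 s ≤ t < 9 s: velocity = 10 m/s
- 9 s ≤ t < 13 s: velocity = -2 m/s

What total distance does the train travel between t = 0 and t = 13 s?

Total distance travelled is ∫|v| dt — sum the magnitudes of each area piece.
0–5 s: |-8| × 5 = 40 m
5–8 s: |8| × 3 = 24 m
8–9 s: |10| × 1 = 10 m
9–13 s: |-2| × 4 = 8 m
Total distance = 82 m

82 m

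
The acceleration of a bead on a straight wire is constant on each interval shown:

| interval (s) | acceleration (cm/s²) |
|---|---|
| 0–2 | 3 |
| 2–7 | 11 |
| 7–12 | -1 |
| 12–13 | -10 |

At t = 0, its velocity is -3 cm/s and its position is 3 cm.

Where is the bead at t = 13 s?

481 cm

On each constant-a segment, Δv = aΔt and Δx = v₀Δt + ½aΔt²; chain segment to segment.
0–2 s: v starts -3 cm/s; Δx = -3·2 + ½·3·2² = 0 cm; v ends 3 cm/s.
2–7 s: v starts 3 cm/s; Δx = 3·5 + ½·11·5² = 152.5 cm; v ends 58 cm/s.
7–12 s: v starts 58 cm/s; Δx = 58·5 + ½·-1·5² = 277.5 cm; v ends 53 cm/s.
12–13 s: v starts 53 cm/s; Δx = 53·1 + ½·-10·1² = 48 cm; v ends 43 cm/s.
x(13) = 3 + Σ Δx = 481 cm.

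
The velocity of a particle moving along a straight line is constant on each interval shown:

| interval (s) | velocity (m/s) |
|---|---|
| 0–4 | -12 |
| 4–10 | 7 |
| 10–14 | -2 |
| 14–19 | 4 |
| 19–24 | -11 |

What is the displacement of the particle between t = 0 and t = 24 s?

Displacement is the signed area under the v-t curve.
0–4 s: -12 × 4 = -48 m
4–10 s: 7 × 6 = 42 m
10–14 s: -2 × 4 = -8 m
14–19 s: 4 × 5 = 20 m
19–24 s: -11 × 5 = -55 m
Net displacement = -49 m

-49 m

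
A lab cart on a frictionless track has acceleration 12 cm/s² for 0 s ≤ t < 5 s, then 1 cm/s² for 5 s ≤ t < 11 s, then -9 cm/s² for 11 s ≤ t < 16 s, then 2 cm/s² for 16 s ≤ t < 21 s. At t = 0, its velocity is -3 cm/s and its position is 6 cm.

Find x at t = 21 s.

On each constant-a segment, Δv = aΔt and Δx = v₀Δt + ½aΔt²; chain segment to segment.
0–5 s: v starts -3 cm/s; Δx = -3·5 + ½·12·5² = 135 cm; v ends 57 cm/s.
5–11 s: v starts 57 cm/s; Δx = 57·6 + ½·1·6² = 360 cm; v ends 63 cm/s.
11–16 s: v starts 63 cm/s; Δx = 63·5 + ½·-9·5² = 202.5 cm; v ends 18 cm/s.
16–21 s: v starts 18 cm/s; Δx = 18·5 + ½·2·5² = 115 cm; v ends 28 cm/s.
x(21) = 6 + Σ Δx = 818.5 cm.

818.5 cm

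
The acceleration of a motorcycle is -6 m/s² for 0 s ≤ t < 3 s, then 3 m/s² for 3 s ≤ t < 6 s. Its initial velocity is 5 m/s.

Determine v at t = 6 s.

-4 m/s

Δv equals the area under the a-t graph; then v = v₀ + Δv.
0–3 s: -6 × 3 = -18 m/s
3–6 s: 3 × 3 = 9 m/s
Δv = -9 m/s, so v(6) = 5 + (-9) = -4 m/s.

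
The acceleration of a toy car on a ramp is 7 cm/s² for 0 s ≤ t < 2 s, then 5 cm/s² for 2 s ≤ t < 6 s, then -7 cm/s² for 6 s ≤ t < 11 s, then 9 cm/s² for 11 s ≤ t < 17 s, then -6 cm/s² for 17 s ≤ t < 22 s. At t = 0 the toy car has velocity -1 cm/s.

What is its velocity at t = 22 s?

22 cm/s

Δv equals the area under the a-t graph; then v = v₀ + Δv.
0–2 s: 7 × 2 = 14 cm/s
2–6 s: 5 × 4 = 20 cm/s
6–11 s: -7 × 5 = -35 cm/s
11–17 s: 9 × 6 = 54 cm/s
17–22 s: -6 × 5 = -30 cm/s
Δv = 23 cm/s, so v(22) = -1 + (23) = 22 cm/s.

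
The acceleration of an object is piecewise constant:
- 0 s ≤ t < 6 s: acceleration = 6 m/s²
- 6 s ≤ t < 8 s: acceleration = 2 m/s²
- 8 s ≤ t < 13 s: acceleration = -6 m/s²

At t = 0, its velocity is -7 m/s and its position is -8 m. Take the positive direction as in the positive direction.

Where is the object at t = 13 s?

210 m

On each constant-a segment, Δv = aΔt and Δx = v₀Δt + ½aΔt²; chain segment to segment.
0–6 s: v starts -7 m/s; Δx = -7·6 + ½·6·6² = 66 m; v ends 29 m/s.
6–8 s: v starts 29 m/s; Δx = 29·2 + ½·2·2² = 62 m; v ends 33 m/s.
8–13 s: v starts 33 m/s; Δx = 33·5 + ½·-6·5² = 90 m; v ends 3 m/s.
x(13) = -8 + Σ Δx = 210 m.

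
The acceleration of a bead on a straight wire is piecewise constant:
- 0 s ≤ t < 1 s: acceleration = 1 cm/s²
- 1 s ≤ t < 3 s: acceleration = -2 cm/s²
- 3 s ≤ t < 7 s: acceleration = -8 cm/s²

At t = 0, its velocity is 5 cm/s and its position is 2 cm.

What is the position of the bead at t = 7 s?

-40.5 cm

On each constant-a segment, Δv = aΔt and Δx = v₀Δt + ½aΔt²; chain segment to segment.
0–1 s: v starts 5 cm/s; Δx = 5·1 + ½·1·1² = 5.5 cm; v ends 6 cm/s.
1–3 s: v starts 6 cm/s; Δx = 6·2 + ½·-2·2² = 8 cm; v ends 2 cm/s.
3–7 s: v starts 2 cm/s; Δx = 2·4 + ½·-8·4² = -56 cm; v ends -30 cm/s.
x(7) = 2 + Σ Δx = -40.5 cm.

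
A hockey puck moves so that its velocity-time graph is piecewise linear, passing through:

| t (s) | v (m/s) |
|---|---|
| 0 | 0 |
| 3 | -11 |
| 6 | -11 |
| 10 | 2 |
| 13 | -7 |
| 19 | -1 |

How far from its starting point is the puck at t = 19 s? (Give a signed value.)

-99 m

Displacement is the signed area under the v-t curve.
0–3 s: ½(0 + -11)(3) = -16.5 m
3–6 s: -11 × 3 = -33 m
6–10 s: ½(-11 + 2)(4) = -18 m
10–13 s: ½(2 + -7)(3) = -7.5 m
13–19 s: ½(-7 + -1)(6) = -24 m
Net displacement = -99 m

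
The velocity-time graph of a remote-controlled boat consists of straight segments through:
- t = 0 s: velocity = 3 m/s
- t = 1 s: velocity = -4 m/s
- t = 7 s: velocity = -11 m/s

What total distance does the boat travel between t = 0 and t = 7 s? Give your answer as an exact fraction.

Distance (not displacement) is the total path length: add the absolute areas under v-t.
0–1 s: v = 0 at t = 3/7 s; triangle areas 9/14 + 8/7 = 25/14 m
1–7 s: |½(-4 + -11)(6)| = 45 m
Total distance = 655/14 m

655/14 m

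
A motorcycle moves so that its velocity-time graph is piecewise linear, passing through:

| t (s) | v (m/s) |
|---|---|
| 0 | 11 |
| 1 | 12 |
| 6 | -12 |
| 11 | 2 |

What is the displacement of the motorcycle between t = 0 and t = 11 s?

Net displacement equals the area under the velocity-time graph (areas below the axis count negative).
0–1 s: ½(11 + 12)(1) = 11.5 m
1–6 s: ½(12 + -12)(5) = 0 m
6–11 s: ½(-12 + 2)(5) = -25 m
Net displacement = -13.5 m

-13.5 m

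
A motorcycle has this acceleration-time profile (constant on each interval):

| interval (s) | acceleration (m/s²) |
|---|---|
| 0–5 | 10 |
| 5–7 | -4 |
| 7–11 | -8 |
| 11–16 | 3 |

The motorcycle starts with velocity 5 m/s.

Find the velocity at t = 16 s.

30 m/s

Δv equals the area under the a-t graph; then v = v₀ + Δv.
0–5 s: 10 × 5 = 50 m/s
5–7 s: -4 × 2 = -8 m/s
7–11 s: -8 × 4 = -32 m/s
11–16 s: 3 × 5 = 15 m/s
Δv = 25 m/s, so v(16) = 5 + (25) = 30 m/s.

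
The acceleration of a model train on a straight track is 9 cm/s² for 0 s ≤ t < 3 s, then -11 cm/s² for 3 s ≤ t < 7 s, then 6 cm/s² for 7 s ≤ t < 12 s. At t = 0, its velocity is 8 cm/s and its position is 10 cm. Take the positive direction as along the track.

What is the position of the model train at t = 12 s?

156.5 cm

On each constant-a segment, Δv = aΔt and Δx = v₀Δt + ½aΔt²; chain segment to segment.
0–3 s: v starts 8 cm/s; Δx = 8·3 + ½·9·3² = 64.5 cm; v ends 35 cm/s.
3–7 s: v starts 35 cm/s; Δx = 35·4 + ½·-11·4² = 52 cm; v ends -9 cm/s.
7–12 s: v starts -9 cm/s; Δx = -9·5 + ½·6·5² = 30 cm; v ends 21 cm/s.
x(12) = 10 + Σ Δx = 156.5 cm.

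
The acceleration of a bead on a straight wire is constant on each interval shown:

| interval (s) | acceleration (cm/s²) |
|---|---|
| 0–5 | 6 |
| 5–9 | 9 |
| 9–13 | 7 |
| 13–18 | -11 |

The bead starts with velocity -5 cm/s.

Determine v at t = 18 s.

34 cm/s

Δv equals the area under the a-t graph; then v = v₀ + Δv.
0–5 s: 6 × 5 = 30 cm/s
5–9 s: 9 × 4 = 36 cm/s
9–13 s: 7 × 4 = 28 cm/s
13–18 s: -11 × 5 = -55 cm/s
Δv = 39 cm/s, so v(18) = -5 + (39) = 34 cm/s.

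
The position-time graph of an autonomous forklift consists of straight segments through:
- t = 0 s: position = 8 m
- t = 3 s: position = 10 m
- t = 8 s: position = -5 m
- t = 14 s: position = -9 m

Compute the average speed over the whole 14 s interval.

1.5 m/s

Average speed = (total path length)/(elapsed time); on a piecewise-linear x-t graph the path length is Σ|Δx|.
0–3 s: |Δx| = |10 − 8| = 2 m
3–8 s: |Δx| = |-5 − 10| = 15 m
8–14 s: |Δx| = |-9 − -5| = 4 m
Total path = 21 m; average speed = 21/14 = 1.5 m/s.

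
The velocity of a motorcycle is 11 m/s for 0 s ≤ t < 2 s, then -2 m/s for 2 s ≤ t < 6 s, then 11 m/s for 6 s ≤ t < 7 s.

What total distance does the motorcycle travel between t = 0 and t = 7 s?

41 m

Distance (not displacement) is the total path length: add the absolute areas under v-t.
0–2 s: |11| × 2 = 22 m
2–6 s: |-2| × 4 = 8 m
6–7 s: |11| × 1 = 11 m
Total distance = 41 m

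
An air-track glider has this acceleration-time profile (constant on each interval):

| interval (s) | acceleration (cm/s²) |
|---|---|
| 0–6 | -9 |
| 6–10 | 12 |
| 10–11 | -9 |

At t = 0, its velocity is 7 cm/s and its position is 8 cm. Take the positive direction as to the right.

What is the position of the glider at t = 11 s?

On each constant-a segment, Δv = aΔt and Δx = v₀Δt + ½aΔt²; chain segment to segment.
0–6 s: v starts 7 cm/s; Δx = 7·6 + ½·-9·6² = -120 cm; v ends -47 cm/s.
6–10 s: v starts -47 cm/s; Δx = -47·4 + ½·12·4² = -92 cm; v ends 1 cm/s.
10–11 s: v starts 1 cm/s; Δx = 1·1 + ½·-9·1² = -3.5 cm; v ends -8 cm/s.
x(11) = 8 + Σ Δx = -207.5 cm.

-207.5 cm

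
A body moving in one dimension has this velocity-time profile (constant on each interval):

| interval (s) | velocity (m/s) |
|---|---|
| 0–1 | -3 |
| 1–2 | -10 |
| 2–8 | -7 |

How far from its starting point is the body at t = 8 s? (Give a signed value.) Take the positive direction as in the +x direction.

Net displacement equals the area under the velocity-time graph (areas below the axis count negative).
0–1 s: -3 × 1 = -3 m
1–2 s: -10 × 1 = -10 m
2–8 s: -7 × 6 = -42 m
Net displacement = -55 m

-55 m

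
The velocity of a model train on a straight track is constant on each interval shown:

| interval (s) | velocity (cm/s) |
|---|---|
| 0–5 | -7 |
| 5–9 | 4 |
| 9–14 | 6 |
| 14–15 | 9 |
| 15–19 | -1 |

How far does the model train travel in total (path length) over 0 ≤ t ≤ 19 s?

94 cm

Distance (not displacement) is the total path length: add the absolute areas under v-t.
0–5 s: |-7| × 5 = 35 cm
5–9 s: |4| × 4 = 16 cm
9–14 s: |6| × 5 = 30 cm
14–15 s: |9| × 1 = 9 cm
15–19 s: |-1| × 4 = 4 cm
Total distance = 94 cm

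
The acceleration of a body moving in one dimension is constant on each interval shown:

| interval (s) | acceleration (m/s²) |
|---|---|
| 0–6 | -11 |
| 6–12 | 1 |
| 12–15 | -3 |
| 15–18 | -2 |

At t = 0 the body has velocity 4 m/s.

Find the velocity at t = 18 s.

-71 m/s

Δv equals the area under the a-t graph; then v = v₀ + Δv.
0–6 s: -11 × 6 = -66 m/s
6–12 s: 1 × 6 = 6 m/s
12–15 s: -3 × 3 = -9 m/s
15–18 s: -2 × 3 = -6 m/s
Δv = -75 m/s, so v(18) = 4 + (-75) = -71 m/s.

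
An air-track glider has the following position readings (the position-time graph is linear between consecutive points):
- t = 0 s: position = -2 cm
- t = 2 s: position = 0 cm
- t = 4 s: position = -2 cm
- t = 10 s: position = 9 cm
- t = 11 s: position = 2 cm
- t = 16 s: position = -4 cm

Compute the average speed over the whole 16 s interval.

1.75 cm/s

Average speed = (total path length)/(elapsed time); on a piecewise-linear x-t graph the path length is Σ|Δx|.
0–2 s: |Δx| = |0 − -2| = 2 cm
2–4 s: |Δx| = |-2 − 0| = 2 cm
4–10 s: |Δx| = |9 − -2| = 11 cm
10–11 s: |Δx| = |2 − 9| = 7 cm
11–16 s: |Δx| = |-4 − 2| = 6 cm
Total path = 28 cm; average speed = 28/16 = 1.75 cm/s.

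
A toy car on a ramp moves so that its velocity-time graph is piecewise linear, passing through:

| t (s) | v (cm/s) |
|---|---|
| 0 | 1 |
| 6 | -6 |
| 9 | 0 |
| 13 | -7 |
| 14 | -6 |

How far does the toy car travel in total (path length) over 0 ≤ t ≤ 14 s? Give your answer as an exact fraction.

Distance (not displacement) is the total path length: add the absolute areas under v-t.
0–6 s: v = 0 at t = 6/7 s; triangle areas 3/7 + 108/7 = 111/7 cm
6–9 s: |½(-6 + 0)(3)| = 9 cm
9–13 s: |½(0 + -7)(4)| = 14 cm
13–14 s: |½(-7 + -6)(1)| = 6.5 cm
Total distance = 635/14 cm

635/14 cm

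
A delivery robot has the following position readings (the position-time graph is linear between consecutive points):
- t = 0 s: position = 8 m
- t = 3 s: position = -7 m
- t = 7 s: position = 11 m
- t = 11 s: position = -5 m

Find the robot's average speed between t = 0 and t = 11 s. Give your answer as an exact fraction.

Average speed = (total path length)/(elapsed time); on a piecewise-linear x-t graph the path length is Σ|Δx|.
0–3 s: |Δx| = |-7 − 8| = 15 m
3–7 s: |Δx| = |11 − -7| = 18 m
7–11 s: |Δx| = |-5 − 11| = 16 m
Total path = 49 m; average speed = 49/11 = 49/11 m/s.

49/11 m/s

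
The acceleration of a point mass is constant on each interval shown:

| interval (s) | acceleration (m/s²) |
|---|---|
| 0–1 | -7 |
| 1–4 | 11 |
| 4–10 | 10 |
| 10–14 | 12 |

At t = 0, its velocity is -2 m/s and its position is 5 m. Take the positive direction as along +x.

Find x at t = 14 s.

On each constant-a segment, Δv = aΔt and Δx = v₀Δt + ½aΔt²; chain segment to segment.
0–1 s: v starts -2 m/s; Δx = -2·1 + ½·-7·1² = -5.5 m; v ends -9 m/s.
1–4 s: v starts -9 m/s; Δx = -9·3 + ½·11·3² = 22.5 m; v ends 24 m/s.
4–10 s: v starts 24 m/s; Δx = 24·6 + ½·10·6² = 324 m; v ends 84 m/s.
10–14 s: v starts 84 m/s; Δx = 84·4 + ½·12·4² = 432 m; v ends 132 m/s.
x(14) = 5 + Σ Δx = 778 m.

778 m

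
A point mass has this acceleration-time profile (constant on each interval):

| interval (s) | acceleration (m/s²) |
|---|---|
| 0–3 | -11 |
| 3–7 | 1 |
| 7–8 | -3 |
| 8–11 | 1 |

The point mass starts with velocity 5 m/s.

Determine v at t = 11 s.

Δv equals the area under the a-t graph; then v = v₀ + Δv.
0–3 s: -11 × 3 = -33 m/s
3–7 s: 1 × 4 = 4 m/s
7–8 s: -3 × 1 = -3 m/s
8–11 s: 1 × 3 = 3 m/s
Δv = -29 m/s, so v(11) = 5 + (-29) = -24 m/s.

-24 m/s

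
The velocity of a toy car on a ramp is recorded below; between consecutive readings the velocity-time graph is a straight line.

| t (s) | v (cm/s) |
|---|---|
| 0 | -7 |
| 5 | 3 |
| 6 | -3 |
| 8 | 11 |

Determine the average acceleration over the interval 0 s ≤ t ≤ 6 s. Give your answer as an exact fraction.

2/3 cm/s²

Average acceleration = Δv/Δt = (-3 − -7)/(6 − 0) = 2/3 cm/s².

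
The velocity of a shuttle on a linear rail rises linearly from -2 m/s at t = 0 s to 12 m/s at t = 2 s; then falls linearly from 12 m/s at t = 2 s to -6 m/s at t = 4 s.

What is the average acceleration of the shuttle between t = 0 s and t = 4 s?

Average acceleration = Δv/Δt = (-6 − -2)/(4 − 0) = -1 m/s².

-1 m/s²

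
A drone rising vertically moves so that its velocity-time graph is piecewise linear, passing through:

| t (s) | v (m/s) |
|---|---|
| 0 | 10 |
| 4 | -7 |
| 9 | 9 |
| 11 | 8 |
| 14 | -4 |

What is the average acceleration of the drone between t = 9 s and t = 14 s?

-2.6 m/s²

Average acceleration = Δv/Δt = (-4 − 9)/(14 − 9) = -2.6 m/s².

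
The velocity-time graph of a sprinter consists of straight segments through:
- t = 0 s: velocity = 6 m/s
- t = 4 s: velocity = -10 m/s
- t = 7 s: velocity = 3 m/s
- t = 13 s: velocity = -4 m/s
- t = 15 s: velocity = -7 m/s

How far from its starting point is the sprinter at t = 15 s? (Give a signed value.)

-32.5 m

Net displacement equals the area under the velocity-time graph (areas below the axis count negative).
0–4 s: ½(6 + -10)(4) = -8 m
4–7 s: ½(-10 + 3)(3) = -10.5 m
7–13 s: ½(3 + -4)(6) = -3 m
13–15 s: ½(-4 + -7)(2) = -11 m
Net displacement = -32.5 m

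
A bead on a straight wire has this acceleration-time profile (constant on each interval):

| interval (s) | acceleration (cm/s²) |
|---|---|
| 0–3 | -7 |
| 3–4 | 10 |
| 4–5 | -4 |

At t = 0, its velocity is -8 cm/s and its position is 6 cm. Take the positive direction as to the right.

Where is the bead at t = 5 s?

On each constant-a segment, Δv = aΔt and Δx = v₀Δt + ½aΔt²; chain segment to segment.
0–3 s: v starts -8 cm/s; Δx = -8·3 + ½·-7·3² = -55.5 cm; v ends -29 cm/s.
3–4 s: v starts -29 cm/s; Δx = -29·1 + ½·10·1² = -24 cm; v ends -19 cm/s.
4–5 s: v starts -19 cm/s; Δx = -19·1 + ½·-4·1² = -21 cm; v ends -23 cm/s.
x(5) = 6 + Σ Δx = -94.5 cm.

-94.5 cm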